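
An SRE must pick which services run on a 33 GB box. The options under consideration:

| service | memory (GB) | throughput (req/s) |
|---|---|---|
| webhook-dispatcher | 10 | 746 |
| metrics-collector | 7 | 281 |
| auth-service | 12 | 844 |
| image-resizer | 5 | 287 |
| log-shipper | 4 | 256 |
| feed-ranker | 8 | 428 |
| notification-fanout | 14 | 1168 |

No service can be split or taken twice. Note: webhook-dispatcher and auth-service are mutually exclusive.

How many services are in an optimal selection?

Best achievable throughput is 2457.
For example webhook-dispatcher + image-resizer + log-shipper + notification-fanout achieves it, using 33 GB.
Any selection reaching 2457 contains exactly 4 services.

4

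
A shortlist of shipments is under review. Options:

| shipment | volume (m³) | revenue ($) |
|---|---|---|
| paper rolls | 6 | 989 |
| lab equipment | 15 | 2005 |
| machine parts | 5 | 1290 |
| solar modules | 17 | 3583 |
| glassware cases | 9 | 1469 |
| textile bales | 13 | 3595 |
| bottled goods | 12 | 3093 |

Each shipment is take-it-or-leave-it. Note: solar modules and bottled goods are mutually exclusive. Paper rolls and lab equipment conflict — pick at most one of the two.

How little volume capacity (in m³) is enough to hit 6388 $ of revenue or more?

25

Minimise m³ subject to total revenue ≥ 6388.
Taking textile bales + bottled goods gives 6688 (≥ 6388) for 25 m³.
Any bundle with less than 25 m³ falls short of 6388.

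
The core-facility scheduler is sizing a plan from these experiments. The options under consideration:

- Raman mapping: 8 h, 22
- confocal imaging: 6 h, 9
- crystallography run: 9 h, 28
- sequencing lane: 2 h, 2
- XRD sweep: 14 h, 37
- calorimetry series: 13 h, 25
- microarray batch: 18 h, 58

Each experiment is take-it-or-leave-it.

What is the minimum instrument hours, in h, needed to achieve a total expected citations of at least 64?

Look for the lowest-instrument combination reaching 64.
Taking crystallography run + XRD sweep gives 65 (≥ 64) for 23 h.
Below 23 h the best achievable stays under 64.

23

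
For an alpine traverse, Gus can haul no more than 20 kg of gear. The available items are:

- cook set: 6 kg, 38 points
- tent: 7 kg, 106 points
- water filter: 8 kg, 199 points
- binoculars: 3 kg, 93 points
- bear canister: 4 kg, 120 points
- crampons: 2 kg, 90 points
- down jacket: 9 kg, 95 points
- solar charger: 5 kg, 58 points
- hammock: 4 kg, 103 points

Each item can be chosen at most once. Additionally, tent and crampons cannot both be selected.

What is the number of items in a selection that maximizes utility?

4

Best achievable utility is 515.
One optimal bundle: water filter + binoculars + bear canister + hammock (19 kg).
Every optimal selection uses 4 items.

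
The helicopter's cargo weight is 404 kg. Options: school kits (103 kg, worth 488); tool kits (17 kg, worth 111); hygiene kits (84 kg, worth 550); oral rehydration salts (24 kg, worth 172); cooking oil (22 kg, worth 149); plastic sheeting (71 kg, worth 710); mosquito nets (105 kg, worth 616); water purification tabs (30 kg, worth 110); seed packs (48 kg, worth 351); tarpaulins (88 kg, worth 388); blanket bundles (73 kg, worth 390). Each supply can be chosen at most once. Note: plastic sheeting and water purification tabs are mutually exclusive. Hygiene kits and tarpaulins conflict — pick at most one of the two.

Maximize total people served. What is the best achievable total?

Ranking by ratio (people served/kg): plastic sheeting 10.00, seed packs 7.31, oral rehydration salts 7.17.
Taking hygiene kits + cooking oil + plastic sheeting + mosquito nets + seed packs + blanket bundles: 403 kg used, 2766 in people served.
An exhaustive check of the 2048 subsets confirms 2766.

2766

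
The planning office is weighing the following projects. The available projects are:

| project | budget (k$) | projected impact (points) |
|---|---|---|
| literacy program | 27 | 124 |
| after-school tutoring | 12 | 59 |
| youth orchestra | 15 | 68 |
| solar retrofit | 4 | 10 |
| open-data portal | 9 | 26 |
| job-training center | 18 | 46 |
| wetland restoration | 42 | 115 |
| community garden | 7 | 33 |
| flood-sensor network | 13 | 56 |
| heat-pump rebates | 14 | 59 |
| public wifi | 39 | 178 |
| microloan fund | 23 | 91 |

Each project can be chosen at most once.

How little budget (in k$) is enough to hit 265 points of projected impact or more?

58

Minimise k$ subject to total projected impact ≥ 265.
after-school tutoring + community garden + public wifi: 270 projected impact at 58 k$.
Any bundle with less than 58 k$ falls short of 265.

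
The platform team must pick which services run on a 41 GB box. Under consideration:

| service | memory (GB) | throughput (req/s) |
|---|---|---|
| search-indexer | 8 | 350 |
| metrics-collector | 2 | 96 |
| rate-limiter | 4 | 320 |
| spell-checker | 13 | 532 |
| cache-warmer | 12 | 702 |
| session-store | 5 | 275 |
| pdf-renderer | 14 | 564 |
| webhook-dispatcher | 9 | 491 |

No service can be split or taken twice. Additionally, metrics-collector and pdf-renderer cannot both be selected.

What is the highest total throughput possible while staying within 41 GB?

2234

Best packing: search-indexer + metrics-collector + rate-limiter + cache-warmer + session-store + webhook-dispatcher — 40 GB, 2234 total.
Every other selection either busts 41 GB or breaks a pairing rule or fails to beat 2234.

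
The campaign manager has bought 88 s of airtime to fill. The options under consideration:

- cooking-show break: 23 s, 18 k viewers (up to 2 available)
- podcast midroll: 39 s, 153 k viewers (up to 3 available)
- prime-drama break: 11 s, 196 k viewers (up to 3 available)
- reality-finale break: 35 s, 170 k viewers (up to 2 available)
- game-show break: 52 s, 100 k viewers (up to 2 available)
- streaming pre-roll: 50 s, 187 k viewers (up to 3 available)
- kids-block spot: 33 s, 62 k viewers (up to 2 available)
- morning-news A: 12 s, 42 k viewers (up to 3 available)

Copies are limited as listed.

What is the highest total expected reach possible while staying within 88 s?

Density check — prime-drama break 17.82, reality-finale break 4.86, podcast midroll 3.92, streaming pre-roll 3.74 are the best per s.
Taking 3×prime-drama break + reality-finale break + morning-news A: 80 s used, 800 in expected reach.

800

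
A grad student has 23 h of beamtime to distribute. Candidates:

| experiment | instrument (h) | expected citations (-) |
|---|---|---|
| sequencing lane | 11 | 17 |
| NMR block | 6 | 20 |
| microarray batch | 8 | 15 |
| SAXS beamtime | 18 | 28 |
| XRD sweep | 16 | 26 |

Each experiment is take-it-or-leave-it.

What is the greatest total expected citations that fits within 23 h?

46

Filling by ratio: NMR block + microarray batch for 35, with 9 h left unused.
Dropping microarray batch frees 8 h; slotting in XRD sweep (16 h) lifts the total to 46 at 22 h.
That's the maximum — no swap from here does better than 46.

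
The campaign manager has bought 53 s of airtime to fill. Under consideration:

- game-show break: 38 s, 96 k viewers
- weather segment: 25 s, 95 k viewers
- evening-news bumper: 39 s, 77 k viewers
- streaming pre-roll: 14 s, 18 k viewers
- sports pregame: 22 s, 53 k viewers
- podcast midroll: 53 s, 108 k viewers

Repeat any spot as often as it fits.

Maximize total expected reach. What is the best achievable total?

190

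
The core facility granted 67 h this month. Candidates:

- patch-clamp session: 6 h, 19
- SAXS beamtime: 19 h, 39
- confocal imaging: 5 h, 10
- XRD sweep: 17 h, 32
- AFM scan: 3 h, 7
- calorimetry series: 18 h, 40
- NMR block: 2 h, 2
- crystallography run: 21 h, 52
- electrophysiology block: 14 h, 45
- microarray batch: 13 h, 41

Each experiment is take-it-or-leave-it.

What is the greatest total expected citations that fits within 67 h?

Filling by ratio: patch-clamp session + confocal imaging + AFM scan + NMR block + crystallography run + electrophysiology block + microarray batch for 176, with 3 h left unused.
Using the slack differently, calorimetry series + crystallography run + electrophysiology block + microarray batch comes to 178 at 66 h.
Every other selection either busts 67 h or fails to beat 178.

178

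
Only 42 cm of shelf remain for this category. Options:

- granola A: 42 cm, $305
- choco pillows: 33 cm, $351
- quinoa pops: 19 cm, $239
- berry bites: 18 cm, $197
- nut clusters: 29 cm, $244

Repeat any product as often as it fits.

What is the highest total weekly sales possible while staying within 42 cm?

478

Taking 2×quinoa pops: 38 cm used, 478 in weekly sales.
Every other selection either busts 42 cm or fails to beat 478.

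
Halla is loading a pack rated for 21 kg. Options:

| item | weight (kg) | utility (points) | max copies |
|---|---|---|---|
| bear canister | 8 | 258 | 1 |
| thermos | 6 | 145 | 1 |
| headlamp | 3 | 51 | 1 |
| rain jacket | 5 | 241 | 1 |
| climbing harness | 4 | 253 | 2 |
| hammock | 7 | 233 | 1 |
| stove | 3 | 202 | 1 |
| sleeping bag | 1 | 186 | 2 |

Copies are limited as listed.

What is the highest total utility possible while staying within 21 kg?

1372

Taking headlamp + rain jacket + 2×climbing harness + stove + 2×sleeping bag: 21 kg used, 1372 in utility.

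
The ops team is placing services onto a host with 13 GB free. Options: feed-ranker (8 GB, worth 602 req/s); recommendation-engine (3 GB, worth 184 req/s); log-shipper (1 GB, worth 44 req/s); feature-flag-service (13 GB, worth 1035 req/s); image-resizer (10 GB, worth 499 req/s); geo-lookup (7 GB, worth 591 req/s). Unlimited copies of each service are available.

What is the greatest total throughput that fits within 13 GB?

Ranking by ratio (throughput/GB): geo-lookup 84.43, feature-flag-service 79.62, feed-ranker 75.25.
Greedy by ratio would take 2×recommendation-engine + geo-lookup: 13 GB used, total 959.
The 13 GB tied up in 2×recommendation-engine and geo-lookup is better spent on feature-flag-service — total rises to 1035 (13 GB).
Nothing else within 13 GB beats 1035.

1035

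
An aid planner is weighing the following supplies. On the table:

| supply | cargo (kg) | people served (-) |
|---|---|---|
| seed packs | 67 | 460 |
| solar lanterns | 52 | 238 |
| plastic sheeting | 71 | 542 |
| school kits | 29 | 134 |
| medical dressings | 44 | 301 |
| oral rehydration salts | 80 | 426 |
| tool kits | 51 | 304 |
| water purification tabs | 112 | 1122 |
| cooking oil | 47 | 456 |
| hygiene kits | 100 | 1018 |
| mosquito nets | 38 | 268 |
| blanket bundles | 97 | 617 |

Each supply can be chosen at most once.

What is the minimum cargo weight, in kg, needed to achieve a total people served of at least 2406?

Need the lightest bundle worth ≥ 2406.
water purification tabs + hygiene kits + mosquito nets: 2408 people served at 250 kg.
No combination under 250 kg hits 2406.

250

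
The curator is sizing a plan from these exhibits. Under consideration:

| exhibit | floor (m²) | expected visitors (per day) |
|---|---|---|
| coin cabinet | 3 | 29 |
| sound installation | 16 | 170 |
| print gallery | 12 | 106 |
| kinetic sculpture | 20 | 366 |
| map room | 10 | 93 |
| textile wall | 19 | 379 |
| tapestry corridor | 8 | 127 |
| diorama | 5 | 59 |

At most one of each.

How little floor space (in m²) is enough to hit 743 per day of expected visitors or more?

Minimise m² subject to total expected visitors ≥ 743.
Taking kinetic sculpture + textile wall gives 745 (≥ 743) for 39 m².
Below 39 m² the best achievable stays under 743.

39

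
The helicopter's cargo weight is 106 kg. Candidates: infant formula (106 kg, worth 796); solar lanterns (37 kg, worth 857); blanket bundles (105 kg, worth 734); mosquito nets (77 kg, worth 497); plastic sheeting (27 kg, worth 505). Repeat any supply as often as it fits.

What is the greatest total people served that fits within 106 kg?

2219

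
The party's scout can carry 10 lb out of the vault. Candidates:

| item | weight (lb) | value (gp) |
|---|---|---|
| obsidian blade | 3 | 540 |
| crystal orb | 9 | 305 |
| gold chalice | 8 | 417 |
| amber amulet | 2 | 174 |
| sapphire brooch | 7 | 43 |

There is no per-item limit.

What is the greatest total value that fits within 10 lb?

1620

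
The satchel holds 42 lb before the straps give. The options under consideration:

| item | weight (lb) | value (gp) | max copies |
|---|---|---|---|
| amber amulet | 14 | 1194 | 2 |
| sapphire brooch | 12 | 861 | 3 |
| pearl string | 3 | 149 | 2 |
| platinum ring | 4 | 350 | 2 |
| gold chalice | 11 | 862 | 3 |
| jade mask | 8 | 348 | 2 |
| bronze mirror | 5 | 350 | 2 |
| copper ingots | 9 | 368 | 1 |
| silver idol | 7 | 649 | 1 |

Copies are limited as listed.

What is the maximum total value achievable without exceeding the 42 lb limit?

3536

Greedy by ratio would take amber amulet + 2×platinum ring + gold chalice + silver idol: 40 lb used, total 3405.
Dropping platinum ring and gold chalice frees 15 lb; slotting in amber amulet + pearl string (17 lb) lifts the total to 3536 at 42 lb.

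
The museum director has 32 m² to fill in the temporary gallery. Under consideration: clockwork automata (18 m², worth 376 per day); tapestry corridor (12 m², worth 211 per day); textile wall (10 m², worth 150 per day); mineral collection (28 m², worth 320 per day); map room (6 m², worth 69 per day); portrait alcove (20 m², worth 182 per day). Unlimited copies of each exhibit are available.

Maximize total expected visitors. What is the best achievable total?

587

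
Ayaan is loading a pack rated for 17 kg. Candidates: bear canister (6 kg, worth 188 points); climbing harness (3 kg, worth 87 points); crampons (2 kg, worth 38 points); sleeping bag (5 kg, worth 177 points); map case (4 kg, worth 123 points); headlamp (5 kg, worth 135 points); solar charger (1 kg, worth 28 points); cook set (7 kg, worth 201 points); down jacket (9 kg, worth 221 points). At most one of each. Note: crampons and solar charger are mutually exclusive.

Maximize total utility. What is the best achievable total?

The ratio heuristic lands on bear canister + sleeping bag + map case + solar charger (516) but leaves 1 kg idle.
Replace bear canister with cook set: the trade gains 13 net, giving 529 at 17 kg.
That's the maximum — no feasible swap from here does better than 529.

529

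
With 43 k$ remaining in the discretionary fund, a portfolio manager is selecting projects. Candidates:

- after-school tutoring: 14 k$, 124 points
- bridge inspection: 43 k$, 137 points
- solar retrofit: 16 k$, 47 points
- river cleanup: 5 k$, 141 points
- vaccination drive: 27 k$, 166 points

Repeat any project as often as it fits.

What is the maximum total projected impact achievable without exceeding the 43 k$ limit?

1128

The ratio ordering already packs tightly: 8×river cleanup, 40 k$, 1128.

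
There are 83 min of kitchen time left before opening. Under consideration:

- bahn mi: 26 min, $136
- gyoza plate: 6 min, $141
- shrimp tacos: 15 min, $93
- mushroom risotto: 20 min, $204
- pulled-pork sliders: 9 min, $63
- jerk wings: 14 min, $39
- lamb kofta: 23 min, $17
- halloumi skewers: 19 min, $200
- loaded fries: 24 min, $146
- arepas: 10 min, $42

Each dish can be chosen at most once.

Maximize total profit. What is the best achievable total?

754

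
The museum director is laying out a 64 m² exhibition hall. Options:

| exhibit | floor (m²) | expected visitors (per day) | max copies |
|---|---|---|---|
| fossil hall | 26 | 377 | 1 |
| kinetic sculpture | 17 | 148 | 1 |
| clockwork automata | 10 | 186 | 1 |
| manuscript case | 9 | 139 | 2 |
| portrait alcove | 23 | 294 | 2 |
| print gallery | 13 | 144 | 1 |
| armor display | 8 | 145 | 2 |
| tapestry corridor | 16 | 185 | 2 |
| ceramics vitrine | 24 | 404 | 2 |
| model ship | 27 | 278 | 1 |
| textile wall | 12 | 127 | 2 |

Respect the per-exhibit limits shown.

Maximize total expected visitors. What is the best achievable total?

1098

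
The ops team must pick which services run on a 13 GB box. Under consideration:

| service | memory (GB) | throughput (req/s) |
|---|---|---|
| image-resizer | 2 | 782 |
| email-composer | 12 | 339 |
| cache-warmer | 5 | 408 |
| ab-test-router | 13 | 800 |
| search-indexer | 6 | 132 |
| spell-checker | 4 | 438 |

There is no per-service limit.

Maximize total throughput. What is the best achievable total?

4692

By throughput per GB: image-resizer 391.00, spell-checker 109.50, cache-warmer 81.60, ab-test-router 61.54 lead.
6×image-resizer uses 12 of the 13 GB and totals 4692.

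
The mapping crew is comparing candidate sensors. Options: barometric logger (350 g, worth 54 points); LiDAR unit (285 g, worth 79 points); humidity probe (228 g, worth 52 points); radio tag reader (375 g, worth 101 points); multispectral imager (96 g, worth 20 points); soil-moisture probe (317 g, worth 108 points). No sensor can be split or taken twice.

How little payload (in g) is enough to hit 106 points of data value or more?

317

Need the lightest bundle worth ≥ 106.
soil-moisture probe reaches 108 using 317 g.
Any bundle with less than 317 g falls short of 106.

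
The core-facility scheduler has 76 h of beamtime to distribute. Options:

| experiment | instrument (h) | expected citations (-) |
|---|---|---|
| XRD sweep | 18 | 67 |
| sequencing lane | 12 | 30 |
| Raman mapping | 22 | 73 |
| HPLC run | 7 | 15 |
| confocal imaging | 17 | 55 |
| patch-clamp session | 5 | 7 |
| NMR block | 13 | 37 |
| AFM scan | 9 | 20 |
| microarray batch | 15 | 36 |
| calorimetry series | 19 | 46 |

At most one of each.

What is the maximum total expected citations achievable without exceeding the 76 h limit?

The ratio heuristic lands on XRD sweep + Raman mapping + confocal imaging + patch-clamp session + NMR block (239) but leaves 1 h idle.
The 18 h tied up in patch-clamp session and NMR block is better spent on calorimetry series — total rises to 241 (76 h).

241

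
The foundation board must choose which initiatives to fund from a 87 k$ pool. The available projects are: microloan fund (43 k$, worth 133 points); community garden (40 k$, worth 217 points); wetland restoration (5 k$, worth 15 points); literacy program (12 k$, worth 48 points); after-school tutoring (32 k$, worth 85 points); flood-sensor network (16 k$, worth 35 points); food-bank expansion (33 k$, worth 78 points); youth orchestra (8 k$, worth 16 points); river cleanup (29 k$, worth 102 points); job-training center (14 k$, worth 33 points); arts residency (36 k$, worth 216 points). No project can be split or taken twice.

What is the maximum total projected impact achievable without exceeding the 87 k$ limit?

Greedy by ratio would take community garden + wetland restoration + arts residency: 81 k$ used, total 448.
Replace wetland restoration with youth orchestra: the trade gains 1 net, giving 449 at 84 k$.
Every other selection either busts 87 k$ or fails to beat 449.

449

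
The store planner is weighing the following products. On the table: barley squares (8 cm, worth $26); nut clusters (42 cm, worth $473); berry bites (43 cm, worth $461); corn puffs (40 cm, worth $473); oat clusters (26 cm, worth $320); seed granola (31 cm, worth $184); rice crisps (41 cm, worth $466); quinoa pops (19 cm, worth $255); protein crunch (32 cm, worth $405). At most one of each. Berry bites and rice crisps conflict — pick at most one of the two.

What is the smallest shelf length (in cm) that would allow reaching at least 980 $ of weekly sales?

77

Need the lightest bundle worth ≥ 980.
Taking oat clusters + quinoa pops + protein crunch gives 980 (≥ 980) for 77 cm.
No combination under 77 cm hits 980.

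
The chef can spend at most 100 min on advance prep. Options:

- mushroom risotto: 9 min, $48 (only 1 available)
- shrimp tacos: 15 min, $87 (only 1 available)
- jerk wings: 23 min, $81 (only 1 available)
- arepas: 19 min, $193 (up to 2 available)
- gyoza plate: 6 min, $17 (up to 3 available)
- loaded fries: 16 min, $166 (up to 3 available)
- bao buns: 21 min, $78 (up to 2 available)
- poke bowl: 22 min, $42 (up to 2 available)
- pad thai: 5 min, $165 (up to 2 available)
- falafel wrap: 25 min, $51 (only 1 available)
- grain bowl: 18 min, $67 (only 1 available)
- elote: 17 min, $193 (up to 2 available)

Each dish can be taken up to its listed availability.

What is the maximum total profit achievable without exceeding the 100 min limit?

The ratio heuristic lands on gyoza plate + 3×loaded fries + 2×pad thai + 2×elote (1231) but leaves 2 min idle.
Replace gyoza plate and 2×loaded fries with 2×arepas: the trade gains 37 net, giving 1268 at 98 min.
No other feasible combination exceeds 1268.

1268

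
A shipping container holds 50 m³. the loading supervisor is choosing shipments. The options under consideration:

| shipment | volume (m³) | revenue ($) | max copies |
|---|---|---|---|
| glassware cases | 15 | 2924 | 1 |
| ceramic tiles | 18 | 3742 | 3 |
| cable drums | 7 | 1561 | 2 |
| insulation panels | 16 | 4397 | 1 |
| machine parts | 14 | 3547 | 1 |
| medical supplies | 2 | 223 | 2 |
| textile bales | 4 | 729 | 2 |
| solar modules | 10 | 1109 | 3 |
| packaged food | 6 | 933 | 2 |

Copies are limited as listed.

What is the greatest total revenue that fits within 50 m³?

12018

2×cable drums + insulation panels + machine parts + medical supplies + textile bales uses 50 of the 50 m³ and totals 12018.
Nothing else within 50 m³ beats 12018.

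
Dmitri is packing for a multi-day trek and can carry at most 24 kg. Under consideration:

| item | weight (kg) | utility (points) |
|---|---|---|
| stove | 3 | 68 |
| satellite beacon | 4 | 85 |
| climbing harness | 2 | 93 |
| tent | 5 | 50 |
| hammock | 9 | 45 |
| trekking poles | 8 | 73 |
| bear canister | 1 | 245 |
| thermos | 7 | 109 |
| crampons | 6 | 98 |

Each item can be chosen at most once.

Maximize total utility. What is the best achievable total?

By utility per kg: bear canister 245.00, climbing harness 46.50, stove 22.67, satellite beacon 21.25 lead.
The ratio ordering already packs tightly: stove + satellite beacon + climbing harness + bear canister + thermos + crampons, 23 kg, 698.

698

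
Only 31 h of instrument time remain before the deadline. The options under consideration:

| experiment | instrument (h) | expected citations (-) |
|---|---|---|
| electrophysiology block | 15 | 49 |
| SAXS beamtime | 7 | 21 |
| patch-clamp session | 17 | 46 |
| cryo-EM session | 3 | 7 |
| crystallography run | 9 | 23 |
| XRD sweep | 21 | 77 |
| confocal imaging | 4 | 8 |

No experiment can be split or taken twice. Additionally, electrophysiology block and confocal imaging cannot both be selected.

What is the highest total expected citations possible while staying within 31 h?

105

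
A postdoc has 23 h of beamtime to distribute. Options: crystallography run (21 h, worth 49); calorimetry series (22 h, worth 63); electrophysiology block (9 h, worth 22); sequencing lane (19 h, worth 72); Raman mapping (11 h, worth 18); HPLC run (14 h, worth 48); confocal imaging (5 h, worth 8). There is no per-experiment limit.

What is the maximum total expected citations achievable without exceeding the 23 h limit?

Sequencing lane uses 19 of the 23 h and totals 72.
That's the maximum — no swap from here does better than 72.

72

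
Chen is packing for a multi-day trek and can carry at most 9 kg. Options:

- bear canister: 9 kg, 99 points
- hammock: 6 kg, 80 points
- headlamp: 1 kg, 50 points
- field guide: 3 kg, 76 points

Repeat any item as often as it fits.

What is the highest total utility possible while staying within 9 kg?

By utility per kg: headlamp 50.00, field guide 25.33, hammock 13.33, bear canister 11.00 lead.
9×headlamp uses 9 of the 9 kg and totals 450.

450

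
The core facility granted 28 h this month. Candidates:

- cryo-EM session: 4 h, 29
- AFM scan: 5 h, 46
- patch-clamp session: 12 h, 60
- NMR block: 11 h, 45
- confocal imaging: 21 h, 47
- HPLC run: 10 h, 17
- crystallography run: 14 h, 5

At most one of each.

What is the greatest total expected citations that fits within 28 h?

151

Taking the top-ratio experiments first gives cryo-EM session + AFM scan + patch-clamp session for 135 (21 h).
Dropping cryo-EM session frees 4 h; slotting in NMR block (11 h) lifts the total to 151 at 28 h.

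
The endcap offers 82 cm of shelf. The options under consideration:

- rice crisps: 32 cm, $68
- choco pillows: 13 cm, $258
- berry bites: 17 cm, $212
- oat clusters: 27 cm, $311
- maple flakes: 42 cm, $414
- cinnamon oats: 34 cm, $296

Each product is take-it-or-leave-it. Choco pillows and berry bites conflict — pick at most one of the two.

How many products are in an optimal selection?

Best achievable weekly sales is 983.
One optimal bundle: choco pillows + oat clusters + maple flakes (82 cm).
All optima have 3 products.

3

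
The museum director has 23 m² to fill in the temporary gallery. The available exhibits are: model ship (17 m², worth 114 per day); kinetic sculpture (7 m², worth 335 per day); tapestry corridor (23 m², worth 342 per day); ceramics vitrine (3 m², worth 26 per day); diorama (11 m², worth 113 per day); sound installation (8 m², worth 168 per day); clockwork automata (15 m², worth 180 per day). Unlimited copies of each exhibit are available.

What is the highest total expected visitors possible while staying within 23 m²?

1005

Taking 3×kinetic sculpture: 21 m² used, 1005 in expected visitors.
That's the maximum — no swap from here does better than 1005.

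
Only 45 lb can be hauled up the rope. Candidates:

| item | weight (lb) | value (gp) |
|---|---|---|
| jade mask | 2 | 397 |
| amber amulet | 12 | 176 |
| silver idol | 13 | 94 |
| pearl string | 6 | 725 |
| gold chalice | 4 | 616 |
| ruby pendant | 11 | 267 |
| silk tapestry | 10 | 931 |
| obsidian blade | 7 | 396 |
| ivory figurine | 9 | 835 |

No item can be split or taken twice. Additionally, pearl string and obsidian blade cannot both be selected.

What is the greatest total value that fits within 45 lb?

3771

By value per lb: jade mask 198.50, gold chalice 154.00, pearl string 120.83, silk tapestry 93.10 lead.
Best packing: jade mask + pearl string + gold chalice + ruby pendant + silk tapestry + ivory figurine — 42 lb, 3771 total.
Runner-up jade mask + amber amulet + pearl string + gold chalice + silk tapestry + ivory figurine tops out at 3680.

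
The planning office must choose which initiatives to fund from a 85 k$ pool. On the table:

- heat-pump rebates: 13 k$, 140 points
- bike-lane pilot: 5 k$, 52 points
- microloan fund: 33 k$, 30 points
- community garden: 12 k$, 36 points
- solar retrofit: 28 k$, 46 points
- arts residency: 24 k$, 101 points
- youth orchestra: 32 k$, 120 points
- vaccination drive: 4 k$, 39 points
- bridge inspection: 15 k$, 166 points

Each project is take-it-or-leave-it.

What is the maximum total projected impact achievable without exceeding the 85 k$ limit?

553

A density-first pass picks heat-pump rebates + bike-lane pilot + community garden + arts residency + vaccination drive + bridge inspection — 534 at 73 k$.
Dropping arts residency frees 24 k$; slotting in youth orchestra (32 k$) lifts the total to 553 at 81 k$.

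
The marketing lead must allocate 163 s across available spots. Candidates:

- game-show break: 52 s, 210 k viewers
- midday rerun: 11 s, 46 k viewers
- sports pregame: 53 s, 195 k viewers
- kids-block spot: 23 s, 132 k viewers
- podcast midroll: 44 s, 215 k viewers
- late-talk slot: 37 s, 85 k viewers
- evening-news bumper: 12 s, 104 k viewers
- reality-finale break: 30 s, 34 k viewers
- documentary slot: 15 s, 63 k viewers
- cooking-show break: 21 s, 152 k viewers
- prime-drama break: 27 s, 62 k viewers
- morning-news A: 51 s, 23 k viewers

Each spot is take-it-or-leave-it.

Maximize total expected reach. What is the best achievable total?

859

Taking the top-ratio spots first gives midday rerun + kids-block spot + podcast midroll + late-talk slot + evening-news bumper + documentary slot + cooking-show break for 797 (163 s).
Replace late-talk slot and documentary slot with game-show break: the trade gains 62 net, giving 859 at 163 s.
Next best is game-show break + kids-block spot + podcast midroll + evening-news bumper + cooking-show break at 813 (152 s) — short by 46.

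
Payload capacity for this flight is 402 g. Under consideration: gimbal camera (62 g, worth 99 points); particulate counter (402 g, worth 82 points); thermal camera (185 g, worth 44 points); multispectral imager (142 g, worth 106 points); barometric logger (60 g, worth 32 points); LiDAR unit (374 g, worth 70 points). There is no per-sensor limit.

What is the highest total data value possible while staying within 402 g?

6×gimbal camera uses 372 of the 402 g and totals 594.

594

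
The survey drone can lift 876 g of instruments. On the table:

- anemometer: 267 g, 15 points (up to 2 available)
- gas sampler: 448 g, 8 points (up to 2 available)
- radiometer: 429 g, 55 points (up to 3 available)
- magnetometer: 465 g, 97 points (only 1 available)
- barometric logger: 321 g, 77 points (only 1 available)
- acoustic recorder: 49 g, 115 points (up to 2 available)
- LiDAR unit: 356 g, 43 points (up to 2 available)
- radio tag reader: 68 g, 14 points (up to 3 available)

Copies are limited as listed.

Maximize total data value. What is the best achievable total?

Taking the top-ratio sensors first gives barometric logger + 2×acoustic recorder + 3×radio tag reader for 349 (623 g).
Replace barometric logger with magnetometer: the trade gains 20 net, giving 369 at 767 g.

369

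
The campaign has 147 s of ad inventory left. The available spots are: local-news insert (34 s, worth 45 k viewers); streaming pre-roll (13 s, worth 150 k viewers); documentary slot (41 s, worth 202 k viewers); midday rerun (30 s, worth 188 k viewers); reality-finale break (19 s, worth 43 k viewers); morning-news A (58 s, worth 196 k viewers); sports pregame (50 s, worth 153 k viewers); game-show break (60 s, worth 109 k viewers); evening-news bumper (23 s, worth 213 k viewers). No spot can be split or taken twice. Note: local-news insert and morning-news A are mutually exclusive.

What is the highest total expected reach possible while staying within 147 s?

Density check — streaming pre-roll 11.54, evening-news bumper 9.26, midday rerun 6.27 are the best per s.
Taking the top-ratio spots first gives streaming pre-roll + documentary slot + midday rerun + reality-finale break + evening-news bumper for 796 (126 s).
Replace reality-finale break with local-news insert: the trade gains 2 net, giving 798 at 141 s.
An exhaustive check of the 512 subsets confirms 798.

798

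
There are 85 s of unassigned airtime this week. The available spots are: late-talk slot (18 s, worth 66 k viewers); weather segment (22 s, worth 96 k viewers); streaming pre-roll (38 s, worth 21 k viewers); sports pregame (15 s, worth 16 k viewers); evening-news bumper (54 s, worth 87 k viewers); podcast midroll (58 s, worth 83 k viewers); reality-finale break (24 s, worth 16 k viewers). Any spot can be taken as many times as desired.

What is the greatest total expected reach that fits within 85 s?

The ratio ordering already packs tightly: late-talk slot + 3×weather segment, 84 s, 354.

354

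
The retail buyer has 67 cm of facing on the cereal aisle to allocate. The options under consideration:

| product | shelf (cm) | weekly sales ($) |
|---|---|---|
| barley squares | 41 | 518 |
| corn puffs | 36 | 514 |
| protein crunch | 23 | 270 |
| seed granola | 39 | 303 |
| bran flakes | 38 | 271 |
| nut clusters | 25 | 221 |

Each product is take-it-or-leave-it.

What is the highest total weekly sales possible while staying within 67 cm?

Taking the top-ratio products first gives corn puffs + protein crunch for 784 (59 cm).
Dropping corn puffs frees 36 cm; slotting in barley squares (41 cm) lifts the total to 788 at 64 cm.

788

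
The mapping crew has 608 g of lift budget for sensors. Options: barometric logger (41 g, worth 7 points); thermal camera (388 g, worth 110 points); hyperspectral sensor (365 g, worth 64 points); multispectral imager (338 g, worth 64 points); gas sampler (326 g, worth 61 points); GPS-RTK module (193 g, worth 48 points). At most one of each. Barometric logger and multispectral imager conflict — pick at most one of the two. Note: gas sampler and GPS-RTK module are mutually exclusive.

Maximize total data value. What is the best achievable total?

Taking thermal camera + GPS-RTK module: 581 g used, 158 in data value.
Runner-up barometric logger + hyperspectral sensor + GPS-RTK module tops out at 119.

158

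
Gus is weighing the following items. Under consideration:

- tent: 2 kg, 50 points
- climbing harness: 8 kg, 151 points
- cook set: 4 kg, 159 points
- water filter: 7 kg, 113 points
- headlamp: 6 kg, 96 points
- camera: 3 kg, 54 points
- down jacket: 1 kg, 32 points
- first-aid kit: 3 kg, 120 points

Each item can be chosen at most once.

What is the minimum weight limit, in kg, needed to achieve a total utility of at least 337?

10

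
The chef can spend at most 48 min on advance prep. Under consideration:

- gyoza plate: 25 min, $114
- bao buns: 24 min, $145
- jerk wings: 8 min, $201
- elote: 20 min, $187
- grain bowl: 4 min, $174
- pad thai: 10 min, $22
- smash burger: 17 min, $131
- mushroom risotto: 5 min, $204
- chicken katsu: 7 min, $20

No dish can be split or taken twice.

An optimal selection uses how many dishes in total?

5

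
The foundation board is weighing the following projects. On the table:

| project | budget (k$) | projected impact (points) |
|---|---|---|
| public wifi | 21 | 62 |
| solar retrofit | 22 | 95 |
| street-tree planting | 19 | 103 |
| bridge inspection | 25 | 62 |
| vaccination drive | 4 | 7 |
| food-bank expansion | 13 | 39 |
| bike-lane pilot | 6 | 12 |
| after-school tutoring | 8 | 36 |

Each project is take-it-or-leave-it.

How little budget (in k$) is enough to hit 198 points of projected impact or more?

41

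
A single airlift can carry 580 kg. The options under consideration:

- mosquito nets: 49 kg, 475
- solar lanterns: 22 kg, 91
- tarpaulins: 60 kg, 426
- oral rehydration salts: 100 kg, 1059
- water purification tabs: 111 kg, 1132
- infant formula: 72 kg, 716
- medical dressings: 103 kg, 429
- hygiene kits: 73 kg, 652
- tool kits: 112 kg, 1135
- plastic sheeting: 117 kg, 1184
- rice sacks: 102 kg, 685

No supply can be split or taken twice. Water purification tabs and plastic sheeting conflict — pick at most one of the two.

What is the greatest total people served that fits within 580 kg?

5595

Mosquito nets + tarpaulins + oral rehydration salts + water purification tabs + infant formula + hygiene kits + tool kits uses 577 of the 580 kg and totals 5595.
Every other selection either busts 580 kg or breaks a pairing rule or fails to beat 5595.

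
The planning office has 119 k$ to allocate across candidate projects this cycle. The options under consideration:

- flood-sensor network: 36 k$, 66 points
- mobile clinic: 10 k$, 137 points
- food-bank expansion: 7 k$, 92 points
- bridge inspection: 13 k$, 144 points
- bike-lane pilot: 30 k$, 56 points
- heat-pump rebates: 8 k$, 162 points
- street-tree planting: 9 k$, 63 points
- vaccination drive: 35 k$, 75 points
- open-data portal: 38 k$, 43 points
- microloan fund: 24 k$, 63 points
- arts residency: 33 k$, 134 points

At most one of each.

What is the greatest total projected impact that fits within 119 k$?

807

Ranking by ratio (projected impact/k$): heat-pump rebates 20.25, mobile clinic 13.70, food-bank expansion 13.14, bridge inspection 11.08.
Greedy by ratio would take mobile clinic + food-bank expansion + bridge inspection + heat-pump rebates + street-tree planting + microloan fund + arts residency: 104 k$ used, total 795.
Dropping microloan fund frees 24 k$; slotting in vaccination drive (35 k$) lifts the total to 807 at 115 k$.
The closest alternative, flood-sensor network + mobile clinic + food-bank expansion + bridge inspection + heat-pump rebates + street-tree planting + arts residency, reaches only 798.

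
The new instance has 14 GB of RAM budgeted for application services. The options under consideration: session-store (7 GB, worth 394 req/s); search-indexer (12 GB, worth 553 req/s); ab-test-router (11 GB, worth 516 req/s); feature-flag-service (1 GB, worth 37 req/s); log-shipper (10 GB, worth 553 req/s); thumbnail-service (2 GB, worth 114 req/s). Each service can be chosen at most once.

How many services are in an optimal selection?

3

The maximum throughput within 14 GB is 704.
One optimal bundle: feature-flag-service + log-shipper + thumbnail-service (13 GB).
All optima have 3 services.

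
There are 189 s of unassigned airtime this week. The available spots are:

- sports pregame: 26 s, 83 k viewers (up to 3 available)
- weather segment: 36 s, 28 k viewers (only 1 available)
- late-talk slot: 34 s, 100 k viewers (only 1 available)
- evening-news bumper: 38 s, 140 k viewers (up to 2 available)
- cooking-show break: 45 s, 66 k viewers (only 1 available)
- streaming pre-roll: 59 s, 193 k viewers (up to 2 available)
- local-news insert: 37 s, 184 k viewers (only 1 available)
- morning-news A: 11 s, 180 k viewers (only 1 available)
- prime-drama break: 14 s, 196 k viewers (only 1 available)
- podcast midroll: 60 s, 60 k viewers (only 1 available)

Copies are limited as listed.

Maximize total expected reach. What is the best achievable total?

976

By expected reach per s: morning-news A 16.36, prime-drama break 14.00, local-news insert 4.97 lead.
A density-first pass picks sports pregame + 2×evening-news bumper + local-news insert + morning-news A + prime-drama break — 923 at 164 s.
Dropping evening-news bumper frees 38 s; slotting in streaming pre-roll (59 s) lifts the total to 976 at 185 s.
Nothing else within 189 s beats 976.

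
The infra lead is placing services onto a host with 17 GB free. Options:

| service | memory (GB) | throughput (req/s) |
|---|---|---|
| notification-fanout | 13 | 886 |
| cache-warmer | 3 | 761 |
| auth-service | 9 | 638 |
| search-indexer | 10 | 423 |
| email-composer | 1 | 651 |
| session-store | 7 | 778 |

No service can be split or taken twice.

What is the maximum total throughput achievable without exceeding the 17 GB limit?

A density-first pass picks cache-warmer + email-composer + session-store — 2190 at 11 GB.
Replace session-store with notification-fanout: the trade gains 108 net, giving 2298 at 17 GB.

2298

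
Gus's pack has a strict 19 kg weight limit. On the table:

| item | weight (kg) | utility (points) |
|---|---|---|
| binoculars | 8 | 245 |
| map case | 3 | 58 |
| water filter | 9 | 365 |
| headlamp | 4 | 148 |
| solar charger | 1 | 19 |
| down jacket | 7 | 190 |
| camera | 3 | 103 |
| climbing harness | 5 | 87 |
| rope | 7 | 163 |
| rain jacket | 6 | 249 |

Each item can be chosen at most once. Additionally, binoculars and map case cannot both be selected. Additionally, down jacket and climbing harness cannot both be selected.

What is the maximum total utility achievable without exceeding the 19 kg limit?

Ranking by ratio (utility/kg): rain jacket 41.50, water filter 40.56, headlamp 37.00, camera 34.33.
Taking water filter + headlamp + rain jacket: 19 kg used, 762 in utility.
Runner-up water filter + solar charger + camera + rain jacket tops out at 736.

762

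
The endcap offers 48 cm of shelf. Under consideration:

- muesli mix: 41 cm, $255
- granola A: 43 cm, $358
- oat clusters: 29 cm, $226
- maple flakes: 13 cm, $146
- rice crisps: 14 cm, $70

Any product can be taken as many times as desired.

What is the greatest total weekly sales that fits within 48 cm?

438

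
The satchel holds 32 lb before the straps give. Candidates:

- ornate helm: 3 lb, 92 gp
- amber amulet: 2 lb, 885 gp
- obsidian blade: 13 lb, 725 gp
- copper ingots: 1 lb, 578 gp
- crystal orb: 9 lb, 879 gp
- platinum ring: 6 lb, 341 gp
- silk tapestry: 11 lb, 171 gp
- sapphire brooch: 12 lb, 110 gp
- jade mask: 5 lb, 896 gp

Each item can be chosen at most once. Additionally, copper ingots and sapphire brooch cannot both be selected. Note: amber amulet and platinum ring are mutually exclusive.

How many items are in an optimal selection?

5

The maximum value within 32 lb is 3963.
One optimal bundle: amber amulet + obsidian blade + copper ingots + crystal orb + jade mask (30 lb).
All optima have 5 items.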